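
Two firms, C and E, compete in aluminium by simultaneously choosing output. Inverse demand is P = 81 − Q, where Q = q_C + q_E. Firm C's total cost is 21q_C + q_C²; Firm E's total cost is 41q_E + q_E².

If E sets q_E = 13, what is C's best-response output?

Firm C's profit: π = q_C(81 − (q_C + q_E)) − 21q_C − q_C².
∂π/∂q_C = 60 − 4q_C − q_E = 0, so q_C = 15 − 0.25q_E.
At q_E = 13: q_C = 15 − 0.25·13 = 11.75.

11.75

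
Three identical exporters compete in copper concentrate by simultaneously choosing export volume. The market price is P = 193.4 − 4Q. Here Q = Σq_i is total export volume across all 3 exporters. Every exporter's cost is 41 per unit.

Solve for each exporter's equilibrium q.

9.525

A representative exporter's profit is π_i = q_i(193.4 − 4Q) − 41q_i, with Q = q_i + Σ_{j≠i} q_j.
First-order condition: 152.4 − 8q_i − 4Σ_{j≠i} q_j = 0.
Imposing symmetry (q_j = q for all j) turns Σ_{j≠i} q_j into 2q, so 152.4 = 16q and q = 9.525.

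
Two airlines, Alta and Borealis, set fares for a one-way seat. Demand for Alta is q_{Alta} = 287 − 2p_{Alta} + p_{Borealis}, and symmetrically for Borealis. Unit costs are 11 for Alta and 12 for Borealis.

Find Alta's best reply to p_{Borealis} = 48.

89.25

Alta's profit: π = (p_{Alta} − 11)(287 − 2p_{Alta} + p_{Borealis}).
∂π/∂p_{Alta} = 309 − 4p_{Alta} + p_{Borealis} = 0 ⇒ p_{Alta} = 77.25 + 0.25p_{Borealis}.
At p_{Borealis} = 48: p_{Alta} = 77.25 + 0.25·48 = 89.25.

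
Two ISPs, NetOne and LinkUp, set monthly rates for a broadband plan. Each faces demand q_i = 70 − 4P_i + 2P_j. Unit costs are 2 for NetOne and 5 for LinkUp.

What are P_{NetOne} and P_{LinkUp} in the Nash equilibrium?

NetOne's profit: π = (P_{NetOne} − 2)(70 − 4P_{NetOne} + 2P_{LinkUp}).
∂π/∂P_{NetOne} = 78 − 8P_{NetOne} + 2P_{LinkUp} = 0 ⇒ P_{NetOne} = 9.75 + 0.25P_{LinkUp}.
Similarly P_{LinkUp} = 11.25 + 0.25P_{NetOne}.
Substituting the second reaction function into the first: P_{NetOne} = 9.75 + 0.25(11.25 + 0.25P_{NetOne}), which gives 0.9375P_{NetOne} = 12.5625 ⇒ P_{NetOne} = 13.4.
Then P_{LinkUp} = 11.25 + 0.25·13.4 = 14.6.

13.4, 14.6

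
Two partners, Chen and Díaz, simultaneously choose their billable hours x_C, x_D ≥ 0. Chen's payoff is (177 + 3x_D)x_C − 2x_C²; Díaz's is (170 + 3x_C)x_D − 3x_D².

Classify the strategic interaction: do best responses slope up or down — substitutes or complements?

strategic complements

Expanding Chen's payoff: 177x_C + 3x_Dx_C − 2x_C².
∂π/∂x_C = 177 + 3x_D − 4x_C = 0, so x_C = 44.25 + 0.75x_D.
The best-response slope dx_C/dx_D = 0.75 > 0: the reaction function is upward-sloping, so the choices are strategic complements.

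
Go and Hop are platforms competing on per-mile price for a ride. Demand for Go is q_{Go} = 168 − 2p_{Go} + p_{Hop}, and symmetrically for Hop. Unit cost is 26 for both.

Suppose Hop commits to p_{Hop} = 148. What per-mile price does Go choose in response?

Go's profit: π = (p_{Go} − 26)(168 − 2p_{Go} + p_{Hop}).
∂π/∂p_{Go} = 220 − 4p_{Go} + p_{Hop} = 0 ⇒ p_{Go} = 55 + 0.25p_{Hop}.
At p_{Hop} = 148: p_{Go} = 55 + 0.25·148 = 92.

92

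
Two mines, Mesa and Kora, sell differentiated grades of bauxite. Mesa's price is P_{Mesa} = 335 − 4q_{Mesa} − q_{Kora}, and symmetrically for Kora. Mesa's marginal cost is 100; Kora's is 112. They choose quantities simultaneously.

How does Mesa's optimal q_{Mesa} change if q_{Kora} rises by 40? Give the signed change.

Mine Mesa's profit: π = q_{Mesa}(335 − 4q_{Mesa} − q_{Kora}) − 100q_{Mesa}.
∂π/∂q_{Mesa} = 235 − 8q_{Mesa} − q_{Kora} = 0 ⇒ q_{Mesa} = 29.375 − 0.125q_{Kora}.
The reaction-function slope is −0.125, so a 40-unit rise in q_{Kora} moves q_{Mesa} by −0.125 × 40 = −5. Mesa's best response falls — the actions are strategic substitutes.

-5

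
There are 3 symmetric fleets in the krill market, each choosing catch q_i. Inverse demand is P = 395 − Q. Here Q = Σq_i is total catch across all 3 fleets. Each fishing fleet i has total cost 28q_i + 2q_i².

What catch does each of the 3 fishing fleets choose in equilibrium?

45.875

A representative fishing fleet's profit is π_i = q_i(395 − Q) − 28q_i − 2q_i², with Q = q_i + Σ_{j≠i} q_j.
First-order condition: 367 − 6q_i − Σ_{j≠i} q_j = 0.
Imposing symmetry (q_j = q for all j) turns Σ_{j≠i} q_j into 2q, so 367 = 8q and q = 45.875.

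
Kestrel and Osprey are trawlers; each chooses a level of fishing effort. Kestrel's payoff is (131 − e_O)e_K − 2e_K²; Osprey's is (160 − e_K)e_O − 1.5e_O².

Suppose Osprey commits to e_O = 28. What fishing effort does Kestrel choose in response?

Expanding Kestrel's payoff: 131e_K − e_Oe_K − 2e_K².
∂π/∂e_K = 131 − e_O − 4e_K = 0, so e_K = 32.75 − 0.25e_O.
At e_O = 28: e_K = 32.75 − 0.25·28 = 25.75.

25.75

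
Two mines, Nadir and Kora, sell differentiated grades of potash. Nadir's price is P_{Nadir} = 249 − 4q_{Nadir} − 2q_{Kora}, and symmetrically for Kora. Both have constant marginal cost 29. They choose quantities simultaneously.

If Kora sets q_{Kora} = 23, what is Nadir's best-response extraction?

21.75

Mine Nadir's profit: π = q_{Nadir}(249 − 4q_{Nadir} − 2q_{Kora}) − 29q_{Nadir}.
∂π/∂q_{Nadir} = 220 − 8q_{Nadir} − 2q_{Kora} = 0 ⇒ q_{Nadir} = 27.5 − 0.25q_{Kora}.
At q_{Kora} = 23: q_{Nadir} = 27.5 − 0.25·23 = 21.75.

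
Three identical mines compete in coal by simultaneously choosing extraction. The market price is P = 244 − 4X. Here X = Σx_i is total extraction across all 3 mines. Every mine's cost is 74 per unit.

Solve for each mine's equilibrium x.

A representative mine's profit is π_i = x_i(244 − 4X) − 74x_i, with X = x_i + Σ_{j≠i} x_j.
First-order condition: 170 − 8x_i − 4Σ_{j≠i} x_j = 0.
With identical mines, set every x_j = x: then 170 − 8x − 8x = 0, i.e. x = 170/16 = 10.625.

10.625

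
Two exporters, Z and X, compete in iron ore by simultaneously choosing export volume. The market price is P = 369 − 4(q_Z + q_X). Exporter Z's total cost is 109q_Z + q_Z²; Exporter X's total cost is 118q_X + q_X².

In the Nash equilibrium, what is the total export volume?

Exporter Z's profit: π = q_Z(369 − 4(q_Z + q_X)) − 109q_Z − q_Z².
∂π/∂q_Z = 260 − 10q_Z − 4q_X = 0, so q_Z = 26 − 0.4q_X.
By the same steps for X: q_X = 25.1 − 0.4q_Z.
Plugging q_X into Z's best response: q_Z = 26 − 0.4(25.1 − 0.4q_Z) ⇒ 0.84q_Z = 15.96, so q_Z = 19.
Then q_X = 25.1 − 0.4·19 = 17.5.
Total export volume: 19 + 17.5 = 36.5.

36.5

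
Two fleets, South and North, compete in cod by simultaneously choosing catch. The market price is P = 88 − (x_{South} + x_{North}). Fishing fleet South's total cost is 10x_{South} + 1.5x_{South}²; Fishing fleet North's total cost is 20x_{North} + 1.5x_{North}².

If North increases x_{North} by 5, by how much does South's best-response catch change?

-1

Fishing fleet South's profit: π = x_{South}(88 − (x_{South} + x_{North})) − 10x_{South} − 1.5x_{South}².
∂π/∂x_{South} = 78 − 5x_{South} − x_{North} = 0, so x_{South} = 15.6 − 0.2x_{North}.
The reaction-function slope is −0.2, so a 5-unit rise in x_{North} moves x_{South} by −0.2 × 5 = −1. South's best response falls — the actions are strategic substitutes.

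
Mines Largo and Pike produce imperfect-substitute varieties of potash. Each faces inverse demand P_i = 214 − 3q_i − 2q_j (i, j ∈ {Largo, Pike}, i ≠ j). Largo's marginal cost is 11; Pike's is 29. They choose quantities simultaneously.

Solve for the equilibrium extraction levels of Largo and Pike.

Mine Largo's profit: π = q_{Largo}(214 − 3q_{Largo} − 2q_{Pike}) − 11q_{Largo}.
∂π/∂q_{Largo} = 203 − 6q_{Largo} − 2q_{Pike} = 0 ⇒ q_{Largo} = 203/6 − (1/3)q_{Pike}.
Similarly q_{Pike} = 185/6 − (1/3)q_{Largo}.
Plugging q_{Pike} into Largo's best response: q_{Largo} = 203/6 − (1/3)(185/6 − (1/3)q_{Largo}) ⇒ (8/9)q_{Largo} = 212/9, so q_{Largo} = 26.5.
Then q_{Pike} = 185/6 − (1/3)·26.5 = 22.

26.5, 22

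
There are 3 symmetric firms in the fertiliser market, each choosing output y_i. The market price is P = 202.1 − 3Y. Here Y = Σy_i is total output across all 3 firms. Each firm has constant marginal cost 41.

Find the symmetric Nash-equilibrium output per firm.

13.425

A representative firm's profit is π_i = y_i(202.1 − 3Y) − 41y_i, with Y = y_i + Σ_{j≠i} y_j.
First-order condition: 161.1 − 6y_i − 3Σ_{j≠i} y_j = 0.
In a symmetric equilibrium every firm chooses the same y, so Σ_{j≠i} y_j = 2y. The condition becomes 161.1 − 12y = 0, giving y = 161.1/12 = 13.425.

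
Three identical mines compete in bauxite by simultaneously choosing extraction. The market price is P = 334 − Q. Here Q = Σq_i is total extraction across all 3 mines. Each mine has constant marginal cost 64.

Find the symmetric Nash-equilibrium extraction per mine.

A representative mine's profit is π_i = q_i(334 − Q) − 64q_i, with Q = q_i + Σ_{j≠i} q_j.
First-order condition: 270 − 2q_i − Σ_{j≠i} q_j = 0.
With identical mines, set every q_j = q: then 270 − 2q − 2q = 0, i.e. q = 270/4 = 67.5.

67.5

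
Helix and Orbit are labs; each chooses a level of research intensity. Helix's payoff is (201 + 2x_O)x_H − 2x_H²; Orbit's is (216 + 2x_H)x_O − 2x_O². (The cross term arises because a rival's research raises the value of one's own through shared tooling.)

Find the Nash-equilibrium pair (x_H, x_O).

Expanding Helix's payoff: 201x_H + 2x_Ox_H − 2x_H².
∂π/∂x_H = 201 + 2x_O − 4x_H = 0, so x_H = 50.25 + 0.5x_O.
Likewise for Orbit: x_O = 54 + 0.5x_H.
Substituting the second reaction function into the first: x_H = 50.25 + 0.5(54 + 0.5x_H), which gives 0.75x_H = 77.25 ⇒ x_H = 103.
Then x_O = 54 + 0.5·103 = 105.5.

103, 105.5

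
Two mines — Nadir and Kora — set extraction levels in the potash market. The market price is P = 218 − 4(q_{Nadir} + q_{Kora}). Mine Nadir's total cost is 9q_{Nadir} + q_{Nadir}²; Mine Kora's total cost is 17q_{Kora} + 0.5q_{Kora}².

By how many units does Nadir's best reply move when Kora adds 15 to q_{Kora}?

-6

Mine Nadir's profit: π = q_{Nadir}(218 − 4(q_{Nadir} + q_{Kora})) − 9q_{Nadir} − q_{Nadir}².
∂π/∂q_{Nadir} = 209 − 10q_{Nadir} − 4q_{Kora} = 0, so q_{Nadir} = 20.9 − 0.4q_{Kora}.
The reaction-function slope is −0.4, so a 15-unit rise in q_{Kora} moves q_{Nadir} by −0.4 × 15 = −6. Nadir's best response falls — the actions are strategic substitutes.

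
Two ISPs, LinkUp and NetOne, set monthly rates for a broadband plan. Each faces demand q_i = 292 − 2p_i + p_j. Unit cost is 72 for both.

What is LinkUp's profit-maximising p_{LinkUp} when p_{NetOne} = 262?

174.5

LinkUp's profit: π = (p_{LinkUp} − 72)(292 − 2p_{LinkUp} + p_{NetOne}).
∂π/∂p_{LinkUp} = 436 − 4p_{LinkUp} + p_{NetOne} = 0 ⇒ p_{LinkUp} = 109 + 0.25p_{NetOne}.
At p_{NetOne} = 262: p_{LinkUp} = 109 + 0.25·262 = 174.5.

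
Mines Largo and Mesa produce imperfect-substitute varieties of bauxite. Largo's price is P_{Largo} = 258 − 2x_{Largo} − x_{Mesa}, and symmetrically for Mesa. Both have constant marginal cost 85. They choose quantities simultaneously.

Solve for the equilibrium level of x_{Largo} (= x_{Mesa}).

Mine Largo's profit: π = x_{Largo}(258 − 2x_{Largo} − x_{Mesa}) − 85x_{Largo}.
∂π/∂x_{Largo} = 173 − 4x_{Largo} − x_{Mesa} = 0 ⇒ x_{Largo} = 43.25 − 0.25x_{Mesa}.
By symmetry x_{Mesa} = x_{Largo}; substituting into the reaction function, 1.25x_{Largo} = 43.25 and x_{Largo} = 34.6.

34.6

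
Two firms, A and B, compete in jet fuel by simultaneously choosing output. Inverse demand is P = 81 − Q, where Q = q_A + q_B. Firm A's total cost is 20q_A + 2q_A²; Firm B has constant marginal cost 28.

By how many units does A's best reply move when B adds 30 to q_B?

Firm A's profit: π = q_A(81 − (q_A + q_B)) − 20q_A − 2q_A².
∂π/∂q_A = 61 − 6q_A − q_B = 0, so q_A = 61/6 − (1/6)q_B.
The reaction-function slope is −1/6, so a 30-unit rise in q_B moves q_A by −1/6 × 30 = −5. A's best response falls — the actions are strategic substitutes.

-5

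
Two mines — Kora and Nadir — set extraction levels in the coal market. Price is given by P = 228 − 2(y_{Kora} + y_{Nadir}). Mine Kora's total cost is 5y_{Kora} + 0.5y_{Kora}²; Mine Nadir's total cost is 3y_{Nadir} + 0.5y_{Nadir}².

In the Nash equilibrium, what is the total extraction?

Mine Kora's profit: π = y_{Kora}(228 − 2(y_{Kora} + y_{Nadir})) − 5y_{Kora} − 0.5y_{Kora}².
∂π/∂y_{Kora} = 223 − 5y_{Kora} − 2y_{Nadir} = 0, so y_{Kora} = 44.6 − 0.4y_{Nadir}.
By the same steps for Nadir: y_{Nadir} = 45 − 0.4y_{Kora}.
Plugging y_{Nadir} into Kora's best response: y_{Kora} = 44.6 − 0.4(45 − 0.4y_{Kora}) ⇒ 0.84y_{Kora} = 26.6, so y_{Kora} = 95/3.
Then y_{Nadir} = 45 − 0.4·(95/3) = 97/3.
Total extraction: 95/3 + 97/3 = 64.

64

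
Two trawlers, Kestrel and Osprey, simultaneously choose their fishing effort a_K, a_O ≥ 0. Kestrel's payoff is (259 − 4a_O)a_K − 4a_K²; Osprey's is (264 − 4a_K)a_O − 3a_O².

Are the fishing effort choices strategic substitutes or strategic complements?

strategic substitutes

Expanding Kestrel's payoff: 259a_K − 4a_Oa_K − 4a_K².
∂π/∂a_K = 259 − 4a_O − 8a_K = 0, so a_K = 32.375 − 0.5a_O.
The best-response slope da_K/da_O = −0.5 < 0: the reaction function is downward-sloping, so the choices are strategic substitutes.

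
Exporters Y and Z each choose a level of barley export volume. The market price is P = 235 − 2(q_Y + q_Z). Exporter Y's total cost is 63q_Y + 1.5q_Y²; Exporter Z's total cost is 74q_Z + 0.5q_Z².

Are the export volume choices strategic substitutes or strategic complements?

strategic substitutes

Exporter Y's profit: π = q_Y(235 − 2(q_Y + q_Z)) − 63q_Y − 1.5q_Y².
∂π/∂q_Y = 172 − 7q_Y − 2q_Z = 0, so q_Y = 172/7 − (2/7)q_Z.
The best-response slope dq_Y/dq_Z = −2/7 < 0: the reaction function is downward-sloping, so the choices are strategic substitutes.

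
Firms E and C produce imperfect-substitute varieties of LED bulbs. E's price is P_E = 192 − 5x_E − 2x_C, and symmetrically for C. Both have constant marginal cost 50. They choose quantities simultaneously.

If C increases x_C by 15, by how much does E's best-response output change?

Firm E's profit: π = x_E(192 − 5x_E − 2x_C) − 50x_E.
∂π/∂x_E = 142 − 10x_E − 2x_C = 0 ⇒ x_E = 14.2 − 0.2x_C.
The reaction-function slope is −0.2, so a 15-unit rise in x_C moves x_E by −0.2 × 15 = −3. E's best response falls — the actions are strategic substitutes.

-3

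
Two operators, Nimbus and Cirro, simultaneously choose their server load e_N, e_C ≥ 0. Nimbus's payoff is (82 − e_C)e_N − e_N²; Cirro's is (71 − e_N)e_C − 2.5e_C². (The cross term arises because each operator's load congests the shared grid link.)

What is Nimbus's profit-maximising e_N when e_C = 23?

29.5

Expanding Nimbus's payoff: 82e_N − e_Ce_N − e_N².
∂π/∂e_N = 82 − e_C − 2e_N = 0, so e_N = 41 − 0.5e_C.
At e_C = 23: e_N = 41 − 0.5·23 = 29.5.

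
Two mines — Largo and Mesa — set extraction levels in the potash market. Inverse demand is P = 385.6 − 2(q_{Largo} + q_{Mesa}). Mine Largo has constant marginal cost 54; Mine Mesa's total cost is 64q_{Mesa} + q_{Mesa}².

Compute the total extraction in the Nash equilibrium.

Mine Largo's profit: π = q_{Largo}(385.6 − 2(q_{Largo} + q_{Mesa})) − 54q_{Largo}.
∂π/∂q_{Largo} = 331.6 − 4q_{Largo} − 2q_{Mesa} = 0, so q_{Largo} = 82.9 − 0.5q_{Mesa}.
For Mesa: ∂π/∂q_{Mesa} = 321.6 − 6q_{Mesa} − 2q_{Largo} = 0 ⇒ q_{Mesa} = 53.6 − (1/3)q_{Largo}.
Solving the two reaction functions simultaneously: (1 − (−0.5)(−1/3))q_{Largo} = 82.9 − 0.5·53.6, so (5/6)q_{Largo} = 56.1 and q_{Largo} = 67.32.
Then q_{Mesa} = 53.6 − (1/3)·67.32 = 31.16.
Total extraction: 67.32 + 31.16 = 98.48.

98.48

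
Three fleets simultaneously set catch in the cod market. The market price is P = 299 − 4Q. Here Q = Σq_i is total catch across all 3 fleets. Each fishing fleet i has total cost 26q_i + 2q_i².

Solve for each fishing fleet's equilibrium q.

13.65

A representative fishing fleet's profit is π_i = q_i(299 − 4Q) − 26q_i − 2q_i², with Q = q_i + Σ_{j≠i} q_j.
First-order condition: 273 − 12q_i − 4Σ_{j≠i} q_j = 0.
With identical fishing fleets, set every q_j = q: then 273 − 12q − 8q = 0, i.e. q = 273/20 = 13.65.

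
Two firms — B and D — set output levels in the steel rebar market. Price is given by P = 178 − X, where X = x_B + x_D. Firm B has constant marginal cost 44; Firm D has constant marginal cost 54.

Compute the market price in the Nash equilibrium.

Firm B's profit: π = x_B(178 − (x_B + x_D)) − 44x_B.
∂π/∂x_B = 134 − 2x_B − x_D = 0, so x_B = 67 − 0.5x_D.
By the same steps for D: x_D = 62 − 0.5x_B.
Solving the two reaction functions simultaneously: (1 − (−0.5)(−0.5))x_B = 67 − 0.5·62, so 0.75x_B = 36 and x_B = 48.
Then x_D = 62 − 0.5·48 = 38.
Equilibrium price: P = 178 − 86 = 92.

92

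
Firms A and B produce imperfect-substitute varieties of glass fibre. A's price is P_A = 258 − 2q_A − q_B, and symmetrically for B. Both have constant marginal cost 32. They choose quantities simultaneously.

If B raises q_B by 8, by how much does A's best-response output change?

Firm A's profit: π = q_A(258 − 2q_A − q_B) − 32q_A.
∂π/∂q_A = 226 − 4q_A − q_B = 0 ⇒ q_A = 56.5 − 0.25q_B.
The reaction-function slope is −0.25, so an 8-unit rise in q_B moves q_A by −0.25 × 8 = −2. A's best response falls — the actions are strategic substitutes.

-2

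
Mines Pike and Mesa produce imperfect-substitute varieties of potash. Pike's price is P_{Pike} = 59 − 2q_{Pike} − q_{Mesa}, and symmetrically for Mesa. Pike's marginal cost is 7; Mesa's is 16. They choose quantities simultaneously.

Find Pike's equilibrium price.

Mine Pike's profit: π = q_{Pike}(59 − 2q_{Pike} − q_{Mesa}) − 7q_{Pike}.
∂π/∂q_{Pike} = 52 − 4q_{Pike} − q_{Mesa} = 0 ⇒ q_{Pike} = 13 − 0.25q_{Mesa}.
Similarly q_{Mesa} = 10.75 − 0.25q_{Pike}.
Solving the two reaction functions simultaneously: (1 − (−0.25)(−0.25))q_{Pike} = 13 − 0.25·10.75, so 0.9375q_{Pike} = 10.3125 and q_{Pike} = 11.
Then q_{Mesa} = 10.75 − 0.25·11 = 8.
P_{Pike} = 59 − 2·11 − 8 = 29.

29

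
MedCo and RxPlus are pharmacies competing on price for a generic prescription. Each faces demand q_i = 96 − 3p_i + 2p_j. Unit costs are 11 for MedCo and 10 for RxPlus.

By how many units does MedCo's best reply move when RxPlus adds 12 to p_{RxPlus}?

MedCo's profit: π = (p_{MedCo} − 11)(96 − 3p_{MedCo} + 2p_{RxPlus}).
∂π/∂p_{MedCo} = 129 − 6p_{MedCo} + 2p_{RxPlus} = 0 ⇒ p_{MedCo} = 21.5 + (1/3)p_{RxPlus}.
The reaction-function slope is 1/3, so a 12-unit rise in p_{RxPlus} moves p_{MedCo} by 1/3 × 12 = 4. MedCo's best response rises — the actions are strategic complements.

4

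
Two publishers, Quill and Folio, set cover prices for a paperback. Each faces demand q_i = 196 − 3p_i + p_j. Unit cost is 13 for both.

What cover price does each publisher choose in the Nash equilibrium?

47

Quill's profit: π = (p_{Quill} − 13)(196 − 3p_{Quill} + p_{Folio}).
∂π/∂p_{Quill} = 235 − 6p_{Quill} + p_{Folio} = 0 ⇒ p_{Quill} = 235/6 + (1/6)p_{Folio}.
The game is symmetric, so in equilibrium p_{Folio} = p_{Quill}: the reaction function gives (5/6)p_{Quill} = 235/6, hence p_{Quill} = 47.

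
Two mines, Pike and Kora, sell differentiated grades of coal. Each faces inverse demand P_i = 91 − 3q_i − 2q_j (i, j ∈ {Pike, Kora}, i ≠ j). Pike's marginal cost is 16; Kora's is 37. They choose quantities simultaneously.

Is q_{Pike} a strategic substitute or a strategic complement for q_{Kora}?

Mine Pike's profit: π = q_{Pike}(91 − 3q_{Pike} − 2q_{Kora}) − 16q_{Pike}.
∂π/∂q_{Pike} = 75 − 6q_{Pike} − 2q_{Kora} = 0 ⇒ q_{Pike} = 12.5 − (1/3)q_{Kora}.
The best-response slope dq_{Pike}/dq_{Kora} = −1/3 < 0: the reaction function is downward-sloping, so the choices are strategic substitutes.

strategic substitutes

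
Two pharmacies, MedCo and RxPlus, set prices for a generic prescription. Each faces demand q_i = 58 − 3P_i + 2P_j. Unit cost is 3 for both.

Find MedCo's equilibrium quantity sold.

MedCo's profit: π = (P_{MedCo} − 3)(58 − 3P_{MedCo} + 2P_{RxPlus}).
∂π/∂P_{MedCo} = 67 − 6P_{MedCo} + 2P_{RxPlus} = 0 ⇒ P_{MedCo} = 67/6 + (1/3)P_{RxPlus}.
The game is symmetric, so in equilibrium P_{RxPlus} = P_{MedCo}: the reaction function gives (2/3)P_{MedCo} = 67/6, hence P_{MedCo} = 16.75.
q_{MedCo} = 58 − 3·16.75 + 2·16.75 = 41.25.

41.25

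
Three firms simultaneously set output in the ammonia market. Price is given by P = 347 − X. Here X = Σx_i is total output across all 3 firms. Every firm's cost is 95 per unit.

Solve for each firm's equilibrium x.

63

A representative firm's profit is π_i = x_i(347 − X) − 95x_i, with X = x_i + Σ_{j≠i} x_j.
First-order condition: 252 − 2x_i − Σ_{j≠i} x_j = 0.
Imposing symmetry (x_j = x for all j) turns Σ_{j≠i} x_j into 2x, so 252 = 4x and x = 63.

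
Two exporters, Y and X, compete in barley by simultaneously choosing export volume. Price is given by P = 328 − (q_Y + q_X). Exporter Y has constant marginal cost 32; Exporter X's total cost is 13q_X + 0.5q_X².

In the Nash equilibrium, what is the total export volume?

Exporter Y's profit: π = q_Y(328 − (q_Y + q_X)) − 32q_Y.
∂π/∂q_Y = 296 − 2q_Y − q_X = 0, so q_Y = 148 − 0.5q_X.
For X: ∂π/∂q_X = 315 − 3q_X − q_Y = 0 ⇒ q_X = 105 − (1/3)q_Y.
Substituting the second reaction function into the first: q_Y = 148 − 0.5(105 − (1/3)q_Y), which gives (5/6)q_Y = 95.5 ⇒ q_Y = 114.6.
Then q_X = 105 − (1/3)·114.6 = 66.8.
Total export volume: 114.6 + 66.8 = 181.4.

181.4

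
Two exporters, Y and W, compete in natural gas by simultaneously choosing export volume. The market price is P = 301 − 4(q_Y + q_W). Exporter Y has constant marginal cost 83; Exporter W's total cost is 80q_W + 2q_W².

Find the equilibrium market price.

169.6

Exporter Y's profit: π = q_Y(301 − 4(q_Y + q_W)) − 83q_Y.
∂π/∂q_Y = 218 − 8q_Y − 4q_W = 0, so q_Y = 27.25 − 0.5q_W.
For W: ∂π/∂q_W = 221 − 12q_W − 4q_Y = 0 ⇒ q_W = 221/12 − (1/3)q_Y.
Substituting the second reaction function into the first: q_Y = 27.25 − 0.5(221/12 − (1/3)q_Y), which gives (5/6)q_Y = 433/24 ⇒ q_Y = 21.65.
Then q_W = 221/12 − (1/3)·21.65 = 11.2.
Equilibrium price: P = 301 − 4·32.85 = 169.6.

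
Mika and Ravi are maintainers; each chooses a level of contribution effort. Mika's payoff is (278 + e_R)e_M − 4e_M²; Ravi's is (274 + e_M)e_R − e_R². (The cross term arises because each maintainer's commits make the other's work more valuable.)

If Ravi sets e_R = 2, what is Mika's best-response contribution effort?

Expanding Mika's payoff: 278e_M + e_Re_M − 4e_M².
∂π/∂e_M = 278 + e_R − 8e_M = 0, so e_M = 34.75 + 0.125e_R.
At e_R = 2: e_M = 34.75 + 0.125·2 = 35.

35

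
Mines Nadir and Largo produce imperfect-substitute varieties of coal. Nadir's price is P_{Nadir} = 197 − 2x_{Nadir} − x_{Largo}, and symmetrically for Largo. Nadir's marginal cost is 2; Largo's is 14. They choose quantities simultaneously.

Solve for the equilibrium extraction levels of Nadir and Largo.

39.8, 35.8

Mine Nadir's profit: π = x_{Nadir}(197 − 2x_{Nadir} − x_{Largo}) − 2x_{Nadir}.
∂π/∂x_{Nadir} = 195 − 4x_{Nadir} − x_{Largo} = 0 ⇒ x_{Nadir} = 48.75 − 0.25x_{Largo}.
Similarly x_{Largo} = 45.75 − 0.25x_{Nadir}.
Substituting the second reaction function into the first: x_{Nadir} = 48.75 − 0.25(45.75 − 0.25x_{Nadir}), which gives 0.9375x_{Nadir} = 37.3125 ⇒ x_{Nadir} = 39.8.
Then x_{Largo} = 45.75 − 0.25·39.8 = 35.8.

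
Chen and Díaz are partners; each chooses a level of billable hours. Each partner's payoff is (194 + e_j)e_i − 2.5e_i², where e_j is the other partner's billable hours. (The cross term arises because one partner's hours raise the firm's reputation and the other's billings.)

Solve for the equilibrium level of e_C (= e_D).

48.5

Chen's payoff is (194 + e_D)e_C − 2.5e_C².
∂π/∂e_C = 194 + e_D − 5e_C = 0, so e_C = 38.8 + 0.2e_D.
By symmetry e_D = e_C; substituting into the reaction function, 0.8e_C = 38.8 and e_C = 48.5.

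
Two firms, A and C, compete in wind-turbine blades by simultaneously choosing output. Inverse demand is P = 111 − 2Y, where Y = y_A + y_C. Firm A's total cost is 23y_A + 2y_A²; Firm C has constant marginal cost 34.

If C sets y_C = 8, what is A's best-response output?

Firm A's profit: π = y_A(111 − 2(y_A + y_C)) − 23y_A − 2y_A².
∂π/∂y_A = 88 − 8y_A − 2y_C = 0, so y_A = 11 − 0.25y_C.
At y_C = 8: y_A = 11 − 0.25·8 = 9.

9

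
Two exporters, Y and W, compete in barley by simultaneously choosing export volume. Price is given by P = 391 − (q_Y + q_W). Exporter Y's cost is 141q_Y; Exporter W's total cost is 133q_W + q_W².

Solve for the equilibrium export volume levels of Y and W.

106, 38

Exporter Y's profit: π = q_Y(391 − (q_Y + q_W)) − 141q_Y.
∂π/∂q_Y = 250 − 2q_Y − q_W = 0, so q_Y = 125 − 0.5q_W.
For W: ∂π/∂q_W = 258 − 4q_W − q_Y = 0 ⇒ q_W = 64.5 − 0.25q_Y.
Solving the two reaction functions simultaneously: (1 − (−0.5)(−0.25))q_Y = 125 − 0.5·64.5, so 0.875q_Y = 92.75 and q_Y = 106.
Then q_W = 64.5 − 0.25·106 = 38.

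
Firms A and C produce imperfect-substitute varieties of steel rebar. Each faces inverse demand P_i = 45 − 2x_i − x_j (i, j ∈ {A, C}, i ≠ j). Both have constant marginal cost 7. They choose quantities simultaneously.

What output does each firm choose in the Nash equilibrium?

Firm A's profit: π = x_A(45 − 2x_A − x_C) − 7x_A.
∂π/∂x_A = 38 − 4x_A − x_C = 0 ⇒ x_A = 9.5 − 0.25x_C.
By symmetry x_C = x_A; substituting into the reaction function, 1.25x_A = 9.5 and x_A = 7.6.

7.6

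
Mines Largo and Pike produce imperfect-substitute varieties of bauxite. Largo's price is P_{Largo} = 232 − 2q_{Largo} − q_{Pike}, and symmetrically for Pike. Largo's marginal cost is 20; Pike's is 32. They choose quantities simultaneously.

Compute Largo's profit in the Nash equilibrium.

Mine Largo's profit: π = q_{Largo}(232 − 2q_{Largo} − q_{Pike}) − 20q_{Largo}.
∂π/∂q_{Largo} = 212 − 4q_{Largo} − q_{Pike} = 0 ⇒ q_{Largo} = 53 − 0.25q_{Pike}.
Similarly q_{Pike} = 50 − 0.25q_{Largo}.
Solving the two reaction functions simultaneously: (1 − (−0.25)(−0.25))q_{Largo} = 53 − 0.25·50, so 0.9375q_{Largo} = 40.5 and q_{Largo} = 43.2.
Then q_{Pike} = 50 − 0.25·43.2 = 39.2.
P_{Largo} = 232 − 2·43.2 − 39.2 = 106.4.
Profit = (106.4 − 20)·43.2 = 3732.48.

3732.48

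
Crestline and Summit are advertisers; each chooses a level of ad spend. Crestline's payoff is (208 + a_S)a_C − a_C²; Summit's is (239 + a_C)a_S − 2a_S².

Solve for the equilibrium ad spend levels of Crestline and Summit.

Expanding Crestline's payoff: 208a_C + a_Sa_C − a_C².
∂π/∂a_C = 208 + a_S − 2a_C = 0, so a_C = 104 + 0.5a_S.
Likewise for Summit: a_S = 59.75 + 0.25a_C.
Solving the two reaction functions simultaneously: (1 − (0.5)(0.25))a_C = 104 + 0.5·59.75, so 0.875a_C = 133.875 and a_C = 153.
Then a_S = 59.75 + 0.25·153 = 98.

153, 98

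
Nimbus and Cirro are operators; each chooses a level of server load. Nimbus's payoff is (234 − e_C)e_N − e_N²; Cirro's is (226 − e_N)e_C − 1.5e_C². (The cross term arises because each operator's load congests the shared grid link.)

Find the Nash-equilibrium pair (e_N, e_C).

Expanding Nimbus's payoff: 234e_N − e_Ce_N − e_N².
∂π/∂e_N = 234 − e_C − 2e_N = 0, so e_N = 117 − 0.5e_C.
Likewise for Cirro: e_C = 226/3 − (1/3)e_N.
Solving the two reaction functions simultaneously: (1 − (−0.5)(−1/3))e_N = 117 − 0.5·(226/3), so (5/6)e_N = 238/3 and e_N = 95.2.
Then e_C = 226/3 − (1/3)·95.2 = 43.6.

95.2, 43.6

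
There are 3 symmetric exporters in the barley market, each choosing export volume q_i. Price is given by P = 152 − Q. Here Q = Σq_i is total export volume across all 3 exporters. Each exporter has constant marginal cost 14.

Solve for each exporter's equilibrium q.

A representative exporter's profit is π_i = q_i(152 − Q) − 14q_i, with Q = q_i + Σ_{j≠i} q_j.
First-order condition: 138 − 2q_i − Σ_{j≠i} q_j = 0.
With identical exporters, set every q_j = q: then 138 − 2q − 2q = 0, i.e. q = 138/4 = 34.5.

34.5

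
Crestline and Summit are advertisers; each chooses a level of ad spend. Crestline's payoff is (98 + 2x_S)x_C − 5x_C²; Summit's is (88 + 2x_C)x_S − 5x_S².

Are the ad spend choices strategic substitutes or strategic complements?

strategic complements

Expanding Crestline's payoff: 98x_C + 2x_Sx_C − 5x_C².
∂π/∂x_C = 98 + 2x_S − 10x_C = 0, so x_C = 9.8 + 0.2x_S.
The best-response slope dx_C/dx_S = 0.2 > 0: the reaction function is upward-sloping, so the choices are strategic complements.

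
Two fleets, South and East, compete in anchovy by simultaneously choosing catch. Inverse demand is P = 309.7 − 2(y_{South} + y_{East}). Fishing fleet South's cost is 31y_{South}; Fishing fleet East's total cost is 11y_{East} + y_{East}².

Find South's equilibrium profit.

5775.9752

Fishing fleet South's profit: π = y_{South}(309.7 − 2(y_{South} + y_{East})) − 31y_{South}.
∂π/∂y_{South} = 278.7 − 4y_{South} − 2y_{East} = 0, so y_{South} = 69.675 − 0.5y_{East}.
For East: ∂π/∂y_{East} = 298.7 − 6y_{East} − 2y_{South} = 0 ⇒ y_{East} = 2987/60 − (1/3)y_{South}.
Solving the two reaction functions simultaneously: (1 − (−0.5)(−1/3))y_{South} = 69.675 − 0.5·(2987/60), so (5/6)y_{South} = 2687/60 and y_{South} = 53.74.
Then y_{East} = 2987/60 − (1/3)·53.74 = 31.87.
Price P = 309.7 − 2·85.61 = 138.48.
South's profit: (138.48 − 31)·53.74 = 5775.9752.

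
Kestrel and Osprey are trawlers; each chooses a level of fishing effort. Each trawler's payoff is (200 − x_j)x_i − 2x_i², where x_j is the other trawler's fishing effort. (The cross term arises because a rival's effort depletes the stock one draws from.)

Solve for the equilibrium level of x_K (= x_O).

Kestrel's payoff is (200 − x_O)x_K − 2x_K².
∂π/∂x_K = 200 − x_O − 4x_K = 0, so x_K = 50 − 0.25x_O.
By symmetry x_O = x_K; substituting into the reaction function, 1.25x_K = 50 and x_K = 40.

40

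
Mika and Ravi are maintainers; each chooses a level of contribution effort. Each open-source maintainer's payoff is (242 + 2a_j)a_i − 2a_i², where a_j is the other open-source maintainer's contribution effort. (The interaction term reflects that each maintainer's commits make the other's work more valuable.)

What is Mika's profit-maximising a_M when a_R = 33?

Mika's payoff is (242 + 2a_R)a_M − 2a_M².
∂π/∂a_M = 242 + 2a_R − 4a_M = 0, so a_M = 60.5 + 0.5a_R.
At a_R = 33: a_M = 60.5 + 0.5·33 = 77.

77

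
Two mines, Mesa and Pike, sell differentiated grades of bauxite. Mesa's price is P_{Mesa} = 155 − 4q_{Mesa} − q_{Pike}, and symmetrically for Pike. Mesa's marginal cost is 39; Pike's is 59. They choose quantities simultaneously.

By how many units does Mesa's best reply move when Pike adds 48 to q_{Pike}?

Mine Mesa's profit: π = q_{Mesa}(155 − 4q_{Mesa} − q_{Pike}) − 39q_{Mesa}.
∂π/∂q_{Mesa} = 116 − 8q_{Mesa} − q_{Pike} = 0 ⇒ q_{Mesa} = 14.5 − 0.125q_{Pike}.
The reaction-function slope is −0.125, so a 48-unit rise in q_{Pike} moves q_{Mesa} by −0.125 × 48 = −6. Mesa's best response falls — the actions are strategic substitutes.

-6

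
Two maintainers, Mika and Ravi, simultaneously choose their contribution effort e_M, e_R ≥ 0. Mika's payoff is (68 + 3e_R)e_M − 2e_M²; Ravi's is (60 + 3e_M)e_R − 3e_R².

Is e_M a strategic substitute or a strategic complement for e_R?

Expanding Mika's payoff: 68e_M + 3e_Re_M − 2e_M².
∂π/∂e_M = 68 + 3e_R − 4e_M = 0, so e_M = 17 + 0.75e_R.
The best-response slope de_M/de_R = 0.75 > 0: the reaction function is upward-sloping, so the choices are strategic complements.

strategic complements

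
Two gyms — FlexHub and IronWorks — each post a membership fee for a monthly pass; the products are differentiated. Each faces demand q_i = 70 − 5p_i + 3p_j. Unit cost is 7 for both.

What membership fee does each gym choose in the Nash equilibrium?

FlexHub's profit: π = (p_{FlexHub} − 7)(70 − 5p_{FlexHub} + 3p_{IronWorks}).
∂π/∂p_{FlexHub} = 105 − 10p_{FlexHub} + 3p_{IronWorks} = 0 ⇒ p_{FlexHub} = 10.5 + 0.3p_{IronWorks}.
By symmetry p_{IronWorks} = p_{FlexHub}; substituting into the reaction function, 0.7p_{FlexHub} = 10.5 and p_{FlexHub} = 15.

15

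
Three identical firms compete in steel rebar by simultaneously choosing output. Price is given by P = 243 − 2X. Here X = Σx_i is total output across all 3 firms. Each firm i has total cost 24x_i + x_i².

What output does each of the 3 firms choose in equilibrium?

A representative firm's profit is π_i = x_i(243 − 2X) − 24x_i − x_i², with X = x_i + Σ_{j≠i} x_j.
First-order condition: 219 − 6x_i − 2Σ_{j≠i} x_j = 0.
Imposing symmetry (x_j = x for all j) turns Σ_{j≠i} x_j into 2x, so 219 = 10x and x = 21.9.

21.9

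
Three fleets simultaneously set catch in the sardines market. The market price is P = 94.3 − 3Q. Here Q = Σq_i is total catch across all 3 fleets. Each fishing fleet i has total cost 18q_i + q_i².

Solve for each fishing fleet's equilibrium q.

5.45

A representative fishing fleet's profit is π_i = q_i(94.3 − 3Q) − 18q_i − q_i², with Q = q_i + Σ_{j≠i} q_j.
First-order condition: 76.3 − 8q_i − 3Σ_{j≠i} q_j = 0.
Imposing symmetry (q_j = q for all j) turns Σ_{j≠i} q_j into 2q, so 76.3 = 14q and q = 5.45.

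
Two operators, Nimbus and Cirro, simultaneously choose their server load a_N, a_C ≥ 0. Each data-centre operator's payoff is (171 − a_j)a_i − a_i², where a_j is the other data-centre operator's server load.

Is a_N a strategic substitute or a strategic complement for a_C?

strategic substitutes

Nimbus's payoff is (171 − a_C)a_N − a_N².
∂π/∂a_N = 171 − a_C − 2a_N = 0, so a_N = 85.5 − 0.5a_C.
The best-response slope da_N/da_C = −0.5 < 0: the reaction function is downward-sloping, so the choices are strategic substitutes.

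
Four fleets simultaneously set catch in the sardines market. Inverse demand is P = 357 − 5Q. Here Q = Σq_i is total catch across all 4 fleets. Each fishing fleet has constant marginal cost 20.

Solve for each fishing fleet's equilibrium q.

13.48

A representative fishing fleet's profit is π_i = q_i(357 − 5Q) − 20q_i, with Q = q_i + Σ_{j≠i} q_j.
First-order condition: 337 − 10q_i − 5Σ_{j≠i} q_j = 0.
In a symmetric equilibrium every fishing fleet chooses the same q, so Σ_{j≠i} q_j = 3q. The condition becomes 337 − 25q = 0, giving q = 337/25 = 13.48.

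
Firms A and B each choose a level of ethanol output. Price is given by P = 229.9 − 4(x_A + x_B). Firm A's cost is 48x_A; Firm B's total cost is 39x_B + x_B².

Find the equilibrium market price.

Firm A's profit: π = x_A(229.9 − 4(x_A + x_B)) − 48x_A.
∂π/∂x_A = 181.9 − 8x_A − 4x_B = 0, so x_A = 22.7375 − 0.5x_B.
For B: ∂π/∂x_B = 190.9 − 10x_B − 4x_A = 0 ⇒ x_B = 19.09 − 0.4x_A.
Solving the two reaction functions simultaneously: (1 − (−0.5)(−0.4))x_A = 22.7375 − 0.5·19.09, so 0.8x_A = 13.1925 and x_A = 5277/320.
Then x_B = 19.09 − 0.4·(5277/320) = 1999/160.
Equilibrium price: P = 229.9 − 4·(1855/64) = 113.9625.

113.9625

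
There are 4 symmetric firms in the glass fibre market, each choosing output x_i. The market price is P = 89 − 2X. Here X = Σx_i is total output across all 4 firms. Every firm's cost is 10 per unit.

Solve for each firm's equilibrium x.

7.9

A representative firm's profit is π_i = x_i(89 − 2X) − 10x_i, with X = x_i + Σ_{j≠i} x_j.
First-order condition: 79 − 4x_i − 2Σ_{j≠i} x_j = 0.
Imposing symmetry (x_j = x for all j) turns Σ_{j≠i} x_j into 3x, so 79 = 10x and x = 7.9.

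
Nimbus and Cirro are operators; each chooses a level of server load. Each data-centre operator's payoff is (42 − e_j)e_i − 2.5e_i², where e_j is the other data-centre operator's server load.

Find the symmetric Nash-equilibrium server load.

Nimbus's payoff is (42 − e_C)e_N − 2.5e_N².
∂π/∂e_N = 42 − e_C − 5e_N = 0, so e_N = 8.4 − 0.2e_C.
By symmetry e_C = e_N; substituting into the reaction function, 1.2e_N = 8.4 and e_N = 7.

7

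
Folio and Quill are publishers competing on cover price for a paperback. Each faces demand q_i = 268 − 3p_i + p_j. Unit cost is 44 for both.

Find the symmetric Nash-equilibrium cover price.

80

Folio's profit: π = (p_{Folio} − 44)(268 − 3p_{Folio} + p_{Quill}).
∂π/∂p_{Folio} = 400 − 6p_{Folio} + p_{Quill} = 0 ⇒ p_{Folio} = 200/3 + (1/6)p_{Quill}.
The game is symmetric, so in equilibrium p_{Quill} = p_{Folio}: the reaction function gives (5/6)p_{Folio} = 200/3, hence p_{Folio} = 80.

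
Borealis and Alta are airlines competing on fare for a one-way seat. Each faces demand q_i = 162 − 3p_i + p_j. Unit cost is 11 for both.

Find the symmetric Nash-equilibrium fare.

39

Borealis's profit: π = (p_{Borealis} − 11)(162 − 3p_{Borealis} + p_{Alta}).
∂π/∂p_{Borealis} = 195 − 6p_{Borealis} + p_{Alta} = 0 ⇒ p_{Borealis} = 32.5 + (1/6)p_{Alta}.
The game is symmetric, so in equilibrium p_{Alta} = p_{Borealis}: the reaction function gives (5/6)p_{Borealis} = 32.5, hence p_{Borealis} = 39.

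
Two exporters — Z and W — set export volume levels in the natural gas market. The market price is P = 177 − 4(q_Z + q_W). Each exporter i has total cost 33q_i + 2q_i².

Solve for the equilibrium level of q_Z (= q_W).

9

Exporter Z's profit: π = q_Z(177 − 4(q_Z + q_W)) − 33q_Z − 2q_Z².
∂π/∂q_Z = 144 − 12q_Z − 4q_W = 0, so q_Z = 12 − (1/3)q_W.
By symmetry q_W = q_Z; substituting into the reaction function, (4/3)q_Z = 12 and q_Z = 9.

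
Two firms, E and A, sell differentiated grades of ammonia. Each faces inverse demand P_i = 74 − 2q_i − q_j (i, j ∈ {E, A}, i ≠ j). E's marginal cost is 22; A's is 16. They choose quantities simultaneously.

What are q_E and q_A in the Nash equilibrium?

10, 12

Firm E's profit: π = q_E(74 − 2q_E − q_A) − 22q_E.
∂π/∂q_E = 52 − 4q_E − q_A = 0 ⇒ q_E = 13 − 0.25q_A.
Similarly q_A = 14.5 − 0.25q_E.
Substituting the second reaction function into the first: q_E = 13 − 0.25(14.5 − 0.25q_E), which gives 0.9375q_E = 9.375 ⇒ q_E = 10.
Then q_A = 14.5 − 0.25·10 = 12.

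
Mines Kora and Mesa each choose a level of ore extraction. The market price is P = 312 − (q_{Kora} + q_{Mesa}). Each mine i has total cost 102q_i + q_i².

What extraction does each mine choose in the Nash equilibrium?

42

Mine Kora's profit: π = q_{Kora}(312 − (q_{Kora} + q_{Mesa})) − 102q_{Kora} − q_{Kora}².
∂π/∂q_{Kora} = 210 − 4q_{Kora} − q_{Mesa} = 0, so q_{Kora} = 52.5 − 0.25q_{Mesa}.
By symmetry q_{Mesa} = q_{Kora}; substituting into the reaction function, 1.25q_{Kora} = 52.5 and q_{Kora} = 42.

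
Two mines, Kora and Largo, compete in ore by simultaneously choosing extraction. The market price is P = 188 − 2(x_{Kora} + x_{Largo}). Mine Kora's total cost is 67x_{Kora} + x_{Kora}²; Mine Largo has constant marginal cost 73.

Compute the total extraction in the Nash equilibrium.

Mine Kora's profit: π = x_{Kora}(188 − 2(x_{Kora} + x_{Largo})) − 67x_{Kora} − x_{Kora}².
∂π/∂x_{Kora} = 121 − 6x_{Kora} − 2x_{Largo} = 0, so x_{Kora} = 121/6 − (1/3)x_{Largo}.
For Largo: ∂π/∂x_{Largo} = 115 − 4x_{Largo} − 2x_{Kora} = 0 ⇒ x_{Largo} = 28.75 − 0.5x_{Kora}.
Plugging x_{Largo} into Kora's best response: x_{Kora} = 121/6 − (1/3)(28.75 − 0.5x_{Kora}) ⇒ (5/6)x_{Kora} = 127/12, so x_{Kora} = 12.7.
Then x_{Largo} = 28.75 − 0.5·12.7 = 22.4.
Total extraction: 12.7 + 22.4 = 35.1.

35.1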